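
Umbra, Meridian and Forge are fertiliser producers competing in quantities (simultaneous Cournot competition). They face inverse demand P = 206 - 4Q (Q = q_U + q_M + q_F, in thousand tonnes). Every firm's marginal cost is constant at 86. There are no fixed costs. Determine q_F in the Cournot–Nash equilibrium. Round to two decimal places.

A representative firm's profit is π_i = q_i(206 - 4Q) - 86q_i.
Setting ∂π_i/∂q_i = 0 with rivals' quantities fixed: 120 - 8q_i - 4·Σ_{j≠i} q_j = 0.
With identical firms every q_j equals q_i, so Σ_{j≠i} q_j = 2q_i and 120 = 16q_i, giving q_i = 15/2.

7.50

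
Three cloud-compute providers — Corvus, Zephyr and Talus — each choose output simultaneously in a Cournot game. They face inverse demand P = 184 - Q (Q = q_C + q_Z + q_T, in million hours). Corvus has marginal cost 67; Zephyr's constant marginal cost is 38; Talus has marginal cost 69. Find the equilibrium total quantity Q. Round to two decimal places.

Corvus's profit: π_C = (184 - Q)q_C - (67q_C). Setting ∂π_C/∂q_C = 0: 117 - 2q_C - (q_Z + q_T) = 0.
Zephyr's profit: π_Z = (184 - Q)q_Z - (38q_Z). Setting ∂π_Z/∂q_Z = 0: 146 - 2q_Z - (q_C + q_T) = 0.
Talus's first-order condition: 115 - 2q_T - (q_C + q_Z) = 0.
Summing all 3 equations gives 378 − 4Q = 0, hence Q = 189/2.
Back-substituting: q_C = (117 − 189/2) = 45/2, q_Z = (146 − 189/2) = 103/2, q_T = (115 − 189/2) = 41/2.
Total output Q = 45/2 + 103/2 + 41/2 = 189/2.

94.50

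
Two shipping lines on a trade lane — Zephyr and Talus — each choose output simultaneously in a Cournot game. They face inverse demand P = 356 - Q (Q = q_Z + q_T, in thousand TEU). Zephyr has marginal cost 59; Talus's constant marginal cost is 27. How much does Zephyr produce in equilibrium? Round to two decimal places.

Zephyr's profit: π_Z = (356 - Q)q_Z - (59q_Z). Setting ∂π_Z/∂q_Z = 0: 297 - 2q_Z - (q_T) = 0.
Talus's profit: π_T = (356 - Q)q_T - (27q_T). Setting ∂π_T/∂q_T = 0: 329 - 2q_T - (q_Z) = 0.
Best responses: q_Z = (297 - q_T)/2, q_T = (329 - q_Z)/2.
Substituting one into the other gives q_Z = 265/3 and q_T = 361/3.

88.33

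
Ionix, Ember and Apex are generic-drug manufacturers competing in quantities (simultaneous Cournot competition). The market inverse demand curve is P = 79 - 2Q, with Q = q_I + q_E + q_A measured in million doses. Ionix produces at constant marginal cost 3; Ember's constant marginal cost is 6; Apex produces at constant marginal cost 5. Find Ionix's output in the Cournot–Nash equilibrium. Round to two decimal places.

10.13

Ionix's profit: π_I = (79 - 2Q)q_I - (3q_I). Setting ∂π_I/∂q_I = 0: 76 - 4q_I - 2(q_E + q_A) = 0.
Ember's first-order condition: 73 - 4q_E - 2(q_I + q_A) = 0.
Apex's first-order condition: 74 - 4q_A - 2(q_I + q_E) = 0.
Summing all 3 equations gives 223 − 8Q = 0, hence Q = 223/8.
Back-substituting: q_I = (76 − 223/4)/2 = 81/8, q_E = (73 − 223/4)/2 = 69/8, q_A = (74 − 223/4)/2 = 73/8.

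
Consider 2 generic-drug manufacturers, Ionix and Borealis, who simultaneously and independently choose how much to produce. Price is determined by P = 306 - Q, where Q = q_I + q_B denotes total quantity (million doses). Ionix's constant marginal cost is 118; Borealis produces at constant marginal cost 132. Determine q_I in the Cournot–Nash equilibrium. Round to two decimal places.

67.33

Ionix's profit: π_I = (306 - Q)q_I - (118q_I). Setting ∂π_I/∂q_I = 0: 188 - 2q_I - (q_B) = 0.
Borealis's profit: π_B = (306 - Q)q_B - (132q_B). Setting ∂π_B/∂q_B = 0: 174 - 2q_B - (q_I) = 0.
Rearranging gives the reaction functions q_I = (188 - q_B)/2 and q_B = (174 - q_I)/2.
Substituting one into the other gives q_I = 202/3 and q_B = 160/3.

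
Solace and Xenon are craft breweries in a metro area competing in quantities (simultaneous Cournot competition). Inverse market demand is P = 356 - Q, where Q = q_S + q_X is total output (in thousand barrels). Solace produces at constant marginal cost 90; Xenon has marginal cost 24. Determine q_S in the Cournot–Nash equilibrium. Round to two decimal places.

66.67

Solace's profit: π_S = (356 - Q)q_S - (90q_S). Setting ∂π_S/∂q_S = 0: 266 - 2q_S - (q_X) = 0.
Xenon's first-order condition: 332 - 2q_X - (q_S) = 0.
Best responses: q_S = (266 - q_X)/2, q_X = (332 - q_S)/2.
Substituting one into the other gives q_S = 200/3 and q_X = 398/3.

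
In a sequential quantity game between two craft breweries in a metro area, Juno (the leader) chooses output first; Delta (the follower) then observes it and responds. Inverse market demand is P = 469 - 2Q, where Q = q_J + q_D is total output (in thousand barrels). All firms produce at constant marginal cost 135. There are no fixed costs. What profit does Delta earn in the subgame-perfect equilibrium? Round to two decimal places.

3486.13

Solve by backward induction. Given q_J, the follower Delta maximises π_D = (469 - 2q_J - 2q_D)q_D - 135q_D.
Follower FOC: 334 - 2q_J - 4q_D = 0, so q_D(q_J) = (334 - 2q_J)/4.
Juno substitutes q_D(q_J) into its own profit: π_J = q_J(469 - 2q_J - (334 - 2q_J)/2) - 135q_J = (302 - q_J)q_J - 135q_J.
Maximising: ∂π_J/∂q_J = 167 - 2q_J = 0, giving q_J = 167/2.
Then q_D = (334 - 2·(167/2))/4 = 167/4.
Price P = 469 - 2·(501/4) = 437/2.
Delta's profit: (437/2 - 135)·(167/4) = 3486.1250.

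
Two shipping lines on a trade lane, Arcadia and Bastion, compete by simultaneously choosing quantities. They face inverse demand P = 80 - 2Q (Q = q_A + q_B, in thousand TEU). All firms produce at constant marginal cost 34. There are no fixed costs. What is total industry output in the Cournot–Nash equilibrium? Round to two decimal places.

15.33

A representative firm's profit is π_i = q_i(80 - 2Q) - 34q_i.
First-order condition (treating rivals' output as given): 46 - 4q_i - 2q_j = 0.
With identical firms every q_j equals q_i, so q_j = q_i and 46 = 6q_i, giving q_i = 23/3.
Total output Q = 23/3 + 23/3 = 46/3.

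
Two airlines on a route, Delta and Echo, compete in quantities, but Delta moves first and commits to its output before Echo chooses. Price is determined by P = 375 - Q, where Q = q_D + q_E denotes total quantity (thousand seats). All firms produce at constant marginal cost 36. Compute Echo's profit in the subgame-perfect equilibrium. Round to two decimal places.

7182.56

The follower Echo best-responds to any q_D: π_E = (375 - Q)q_E - 36q_E.
Setting the follower's marginal profit to zero, 339 - q_D - 2q_E = 0, i.e. q_E = (339 - q_D)/2.
Delta substitutes q_E(q_D) into its own profit: π_D = q_D(375 - q_D - (339 - q_D)/2) - 36q_D = (411/2 - (1/2)q_D)q_D - 36q_D.
Maximising: ∂π_D/∂q_D = 339/2 - q_D = 0, giving q_D = 339/2.
Then q_E = (339 - 339/2)/2 = 339/4.
Price P = 375 - 1017/4 = 483/4.
Echo's profit: (483/4 - 36)·(339/4) = 7182.5625.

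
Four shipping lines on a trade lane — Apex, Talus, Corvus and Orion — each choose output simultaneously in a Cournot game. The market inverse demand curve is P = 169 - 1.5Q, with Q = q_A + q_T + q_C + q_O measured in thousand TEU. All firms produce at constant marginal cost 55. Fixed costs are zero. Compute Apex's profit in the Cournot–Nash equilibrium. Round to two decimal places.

Each firm earns π_i = (169 - 1.5Q)q_i - 55q_i.
First-order condition (treating rivals' output as given): 114 - 3q_i - (3/2)·Σ_{j≠i} q_j = 0.
By symmetry each firm produces the same amount; substituting Σ_{j≠i} q_j = 3q_i yields q_i = 114/(15/2) = 76/5.
Price P = 169 - (3/2)·(304/5) = 389/5.
Apex's profit: (389/5 - 55)·(76/5) = 346.5600.

346.56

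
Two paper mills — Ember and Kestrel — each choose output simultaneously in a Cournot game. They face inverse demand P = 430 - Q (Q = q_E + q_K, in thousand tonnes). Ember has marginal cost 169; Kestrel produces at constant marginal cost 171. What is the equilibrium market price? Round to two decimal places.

256.67

Ember's profit: π_E = (430 - Q)q_E - (169q_E). Setting ∂π_E/∂q_E = 0: 261 - 2q_E - (q_K) = 0.
Kestrel's profit: π_K = (430 - Q)q_K - (171q_K). Setting ∂π_K/∂q_K = 0: 259 - 2q_K - (q_E) = 0.
So q_E = (261 - q_K)/2 and q_K = (259 - q_E)/2.
Solving the pair: q_E = 263/3, q_K = 257/3.
Total output Q = 520/3, so price P = 430 - 520/3 = 770/3.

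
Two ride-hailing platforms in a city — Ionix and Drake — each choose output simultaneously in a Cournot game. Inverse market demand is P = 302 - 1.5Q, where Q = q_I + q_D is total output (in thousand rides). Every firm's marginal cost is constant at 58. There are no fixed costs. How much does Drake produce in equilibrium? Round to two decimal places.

54.22

A representative firm's profit is π_i = q_i(302 - 1.5Q) - 58q_i.
First-order condition (treating rivals' output as given): 244 - 3q_i - (3/2)q_j = 0.
With identical firms every q_j equals q_i, so q_j = q_i and 244 = (9/2)q_i, giving q_i = 488/9.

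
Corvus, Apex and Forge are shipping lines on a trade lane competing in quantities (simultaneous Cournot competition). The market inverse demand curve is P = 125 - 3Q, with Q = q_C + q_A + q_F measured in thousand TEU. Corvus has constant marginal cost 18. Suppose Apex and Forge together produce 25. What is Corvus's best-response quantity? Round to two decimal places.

5.33

With rivals' combined output fixed at 25, Corvus's profit is π_C = (125 - 3·25 - 3q_C)q_C - (18q_C) = (50 - 3q_C)q_C - (18q_C).
∂π_C/∂q_C = 32 - 6q_C = 0, so q_C = 16/3.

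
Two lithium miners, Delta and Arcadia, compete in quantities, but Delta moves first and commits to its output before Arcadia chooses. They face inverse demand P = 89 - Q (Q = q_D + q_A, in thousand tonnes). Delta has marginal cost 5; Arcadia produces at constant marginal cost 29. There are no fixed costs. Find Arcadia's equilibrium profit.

9

The follower Arcadia best-responds to any q_D: π_A = (89 - Q)q_A - 29q_A.
Follower FOC: 60 - q_D - 2q_A = 0, so q_A(q_D) = (60 - q_D)/2.
Delta substitutes q_A(q_D) into its own profit: π_D = q_D(89 - q_D - (60 - q_D)/2) - 5q_D = (59 - (1/2)q_D)q_D - 5q_D.
The leader's first-order condition 54 - q_D = 0 yields q_D = 54.
Then q_A = (60 - 54)/2 = 3.
Price P = 89 - 57 = 32.
Arcadia's profit: (32 - 29)·3 = 9.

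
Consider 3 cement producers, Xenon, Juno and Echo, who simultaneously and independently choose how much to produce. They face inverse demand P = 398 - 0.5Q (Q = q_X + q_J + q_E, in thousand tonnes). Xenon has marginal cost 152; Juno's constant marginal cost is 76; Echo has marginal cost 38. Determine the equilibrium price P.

166

Xenon's profit: π_X = (398 - 0.5Q)q_X - (152q_X). Setting ∂π_X/∂q_X = 0: 246 - q_X - (1/2)(q_J + q_E) = 0.
Juno's first-order condition: 322 - q_J - (1/2)(q_X + q_E) = 0.
Echo's first-order condition: 360 - q_E - (1/2)(q_X + q_J) = 0.
Summing all 3 equations gives 928 − 2Q = 0, hence Q = 464.
Back-substituting: q_X = (246 − 232)/(1/2) = 28, q_J = (322 − 232)/(1/2) = 180, q_E = (360 − 232)/(1/2) = 256.
Total output Q = 464, so price P = 398 - (1/2)·464 = 166.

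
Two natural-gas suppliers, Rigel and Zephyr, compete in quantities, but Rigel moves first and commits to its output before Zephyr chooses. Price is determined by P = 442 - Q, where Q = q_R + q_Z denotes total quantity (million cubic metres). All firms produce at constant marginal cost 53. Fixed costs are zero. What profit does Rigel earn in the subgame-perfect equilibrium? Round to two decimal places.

18915.13

Solve by backward induction. Given q_R, the follower Zephyr maximises π_Z = (442 - q_R - q_Z)q_Z - 53q_Z.
∂π_Z/∂q_Z = 389 - q_R - 2q_Z = 0 gives the reaction function q_Z = (389 - q_R)/2.
The leader anticipates this reaction. Substituting into P = 442 - Q gives P = 495/2 - (1/2)q_R, so π_R = (495/2 - (1/2)q_R)q_R - 53q_R.
Maximising: ∂π_R/∂q_R = 389/2 - q_R = 0, giving q_R = 389/2.
Then q_Z = (389 - 389/2)/2 = 389/4.
Price P = 442 - 1167/4 = 601/4.
Rigel's profit: (601/4 - 53)·(389/2) = 18915.1250.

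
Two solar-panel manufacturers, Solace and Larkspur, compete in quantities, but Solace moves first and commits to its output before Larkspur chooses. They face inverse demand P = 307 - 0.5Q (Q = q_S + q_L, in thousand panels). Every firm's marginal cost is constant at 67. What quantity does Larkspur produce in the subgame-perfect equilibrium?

Solve by backward induction. Given q_S, the follower Larkspur maximises π_L = (307 - (1/2)q_S - (1/2)q_L)q_L - 67q_L.
Setting the follower's marginal profit to zero, 240 - (1/2)q_S - q_L = 0, i.e. q_L = (240 - (1/2)q_S).
Solace substitutes q_L(q_S) into its own profit: π_S = q_S(307 - (1/2)q_S - (240 - (1/2)q_S)/2) - 67q_S = (187 - (1/4)q_S)q_S - 67q_S.
The leader's first-order condition 120 - (1/2)q_S = 0 yields q_S = 240.
Then q_L = (240 - (1/2)·240) = 120.

120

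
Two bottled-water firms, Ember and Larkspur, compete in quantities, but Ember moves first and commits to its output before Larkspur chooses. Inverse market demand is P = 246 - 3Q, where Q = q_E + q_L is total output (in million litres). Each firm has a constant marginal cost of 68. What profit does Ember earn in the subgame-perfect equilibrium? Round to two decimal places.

1320.17

Solve by backward induction. Given q_E, the follower Larkspur maximises π_L = (246 - 3q_E - 3q_L)q_L - 68q_L.
∂π_L/∂q_L = 178 - 3q_E - 6q_L = 0 gives the reaction function q_L = (178 - 3q_E)/6.
The leader anticipates this reaction. Substituting into P = 246 - 3Q gives P = 157 - (3/2)q_E, so π_E = (157 - (3/2)q_E)q_E - 68q_E.
Maximising: ∂π_E/∂q_E = 89 - 3q_E = 0, giving q_E = 89/3.
Then q_L = (178 - 3·(89/3))/6 = 89/6.
Price P = 246 - 3·(89/2) = 225/2.
Ember's profit: (225/2 - 68)·(89/3) = 1320.1667.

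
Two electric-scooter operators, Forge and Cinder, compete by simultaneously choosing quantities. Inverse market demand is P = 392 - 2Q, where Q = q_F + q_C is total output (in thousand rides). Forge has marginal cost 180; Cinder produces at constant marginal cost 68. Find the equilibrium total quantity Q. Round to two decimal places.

Forge's profit: π_F = (392 - 2Q)q_F - (180q_F). Setting ∂π_F/∂q_F = 0: 212 - 4q_F - 2(q_C) = 0.
Cinder's profit: π_C = (392 - 2Q)q_C - (68q_C). Setting ∂π_C/∂q_C = 0: 324 - 4q_C - 2(q_F) = 0.
So q_F = (212 - 2q_C)/4 and q_C = (324 - 2q_F)/4.
Substituting one into the other gives q_F = 50/3 and q_C = 218/3.
Total output Q = 50/3 + 218/3 = 268/3.

89.33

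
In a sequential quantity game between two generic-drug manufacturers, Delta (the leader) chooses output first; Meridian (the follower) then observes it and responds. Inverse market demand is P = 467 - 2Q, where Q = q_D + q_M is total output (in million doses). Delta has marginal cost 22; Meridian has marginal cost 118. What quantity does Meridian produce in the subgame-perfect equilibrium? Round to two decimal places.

19.63

The follower Meridian best-responds to any q_D: π_M = (467 - 2Q)q_M - 118q_M.
Follower FOC: 349 - 2q_D - 4q_M = 0, so q_M(q_D) = (349 - 2q_D)/4.
The leader anticipates this reaction. Substituting into P = 467 - 2Q gives P = 585/2 - q_D, so π_D = (585/2 - q_D)q_D - 22q_D.
Leader FOC: 541/2 - 2q_D = 0, so q_D = 541/4.
Then q_M = (349 - 2·(541/4))/4 = 157/8.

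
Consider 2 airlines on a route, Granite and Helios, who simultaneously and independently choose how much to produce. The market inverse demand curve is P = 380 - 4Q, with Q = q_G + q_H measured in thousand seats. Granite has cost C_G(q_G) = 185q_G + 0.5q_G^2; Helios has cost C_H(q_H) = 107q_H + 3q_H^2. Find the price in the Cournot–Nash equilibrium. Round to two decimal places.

259.45

Granite's profit: π_G = (380 - 4Q)q_G - (185q_G + (1/2)q_G²). Setting ∂π_G/∂q_G = 0: 195 - 9q_G - 4(q_H) = 0.
Helios's profit: π_H = (380 - 4Q)q_H - (107q_H + 3q_H²). Setting ∂π_H/∂q_H = 0: 273 - 14q_H - 4(q_G) = 0.
Best responses: q_G = (195 - 4q_H)/9, q_H = (273 - 4q_G)/14.
Solving the pair: q_G = 819/55, q_H = 1677/110.
Total output Q = 663/22, so price P = 380 - 4·(663/22) = 259.4545.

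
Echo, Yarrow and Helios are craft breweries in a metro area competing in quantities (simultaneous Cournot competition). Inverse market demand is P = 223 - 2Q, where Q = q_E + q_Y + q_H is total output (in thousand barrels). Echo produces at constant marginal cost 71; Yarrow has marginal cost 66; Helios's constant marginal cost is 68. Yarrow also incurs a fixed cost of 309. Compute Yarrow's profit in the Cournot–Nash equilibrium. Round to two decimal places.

531.50

Echo's profit: π_E = (223 - 2Q)q_E - (71q_E). Setting ∂π_E/∂q_E = 0: 152 - 4q_E - 2(q_Y + q_H) = 0.
Yarrow's profit: π_Y = (223 - 2Q)q_Y - (66q_Y). Setting ∂π_Y/∂q_Y = 0: 157 - 4q_Y - 2(q_E + q_H) = 0.
Helios's first-order condition: 155 - 4q_H - 2(q_E + q_Y) = 0.
Summing all 3 equations gives 464 − 8Q = 0, hence Q = 58.
Back-substituting: q_E = (152 − 116)/2 = 18, q_Y = (157 − 116)/2 = 41/2, q_H = (155 − 116)/2 = 39/2.
Price P = 223 - 2·58 = 107.
Yarrow's profit: (107 - 66)·(41/2) - 309 = 1063/2.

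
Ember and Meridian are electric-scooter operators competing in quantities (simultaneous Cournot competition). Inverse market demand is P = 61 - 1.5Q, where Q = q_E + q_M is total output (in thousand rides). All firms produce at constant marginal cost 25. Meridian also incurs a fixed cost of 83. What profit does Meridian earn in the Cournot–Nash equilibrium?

13

Each firm earns π_i = (61 - 1.5Q)q_i - 25q_i.
First-order condition (treating rivals' output as given): 36 - 3q_i - (3/2)q_j = 0.
With identical firms every q_j equals q_i, so q_j = q_i and 36 = (9/2)q_i, giving q_i = 8.
Price P = 61 - (3/2)·16 = 37.
Meridian's profit: (37 - 25)·8 - 83 = 13.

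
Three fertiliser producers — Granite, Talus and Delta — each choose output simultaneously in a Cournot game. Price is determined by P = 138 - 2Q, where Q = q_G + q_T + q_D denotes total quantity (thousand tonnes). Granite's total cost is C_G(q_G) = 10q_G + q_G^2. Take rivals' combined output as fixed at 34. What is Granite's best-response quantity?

10

With rivals' combined output fixed at 34, Granite's profit is π_G = (138 - 2·34 - 2q_G)q_G - (10q_G + q_G²) = (70 - 2q_G)q_G - (10q_G + q_G²).
∂π_G/∂q_G = 60 - 6q_G = 0, so q_G = 10.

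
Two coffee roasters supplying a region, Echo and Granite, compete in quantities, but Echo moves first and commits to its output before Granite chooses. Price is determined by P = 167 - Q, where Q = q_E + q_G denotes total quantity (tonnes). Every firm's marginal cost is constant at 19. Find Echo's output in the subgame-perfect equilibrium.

Solve by backward induction. Given q_E, the follower Granite maximises π_G = (167 - q_E - q_G)q_G - 19q_G.
Setting the follower's marginal profit to zero, 148 - q_E - 2q_G = 0, i.e. q_G = (148 - q_E)/2.
The leader anticipates this reaction. Substituting into P = 167 - Q gives P = 93 - (1/2)q_E, so π_E = (93 - (1/2)q_E)q_E - 19q_E.
Maximising: ∂π_E/∂q_E = 74 - q_E = 0, giving q_E = 74.
Then q_G = (148 - 74)/2 = 37.

74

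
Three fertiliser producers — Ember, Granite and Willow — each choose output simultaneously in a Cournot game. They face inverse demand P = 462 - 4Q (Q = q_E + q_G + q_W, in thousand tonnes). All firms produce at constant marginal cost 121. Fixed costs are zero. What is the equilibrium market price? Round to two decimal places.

206.25

Each firm earns π_i = (462 - 4Q)q_i - 121q_i.
First-order condition (treating rivals' output as given): 341 - 8q_i - 4·Σ_{j≠i} q_j = 0.
With identical firms every q_j equals q_i, so Σ_{j≠i} q_j = 2q_i and 341 = 16q_i, giving q_i = 341/16.
Total output Q = 1023/16, so price P = 462 - 4·(1023/16) = 825/4.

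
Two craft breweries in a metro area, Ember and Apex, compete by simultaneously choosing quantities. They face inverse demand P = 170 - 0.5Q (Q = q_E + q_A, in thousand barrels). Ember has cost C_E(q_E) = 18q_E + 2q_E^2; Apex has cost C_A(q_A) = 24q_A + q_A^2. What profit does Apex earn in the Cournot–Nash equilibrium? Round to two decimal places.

2948.92

Ember's profit: π_E = (170 - 0.5Q)q_E - (18q_E + 2q_E²). Setting ∂π_E/∂q_E = 0: 152 - 5q_E - (1/2)(q_A) = 0.
Apex's profit: π_A = (170 - 0.5Q)q_A - (24q_A + q_A²). Setting ∂π_A/∂q_A = 0: 146 - 3q_A - (1/2)(q_E) = 0.
Rearranging gives the reaction functions q_E = (152 - (1/2)q_A)/5 and q_A = (146 - (1/2)q_E)/3.
Solving the pair: q_E = 1532/59, q_A = 44.3390.
Price P = 170 - (1/2)·70.3051 = 134.8475.
Apex's profit: 134.8475·44.3390 - 24·44.3390 - 44.3390² = 2948.9181.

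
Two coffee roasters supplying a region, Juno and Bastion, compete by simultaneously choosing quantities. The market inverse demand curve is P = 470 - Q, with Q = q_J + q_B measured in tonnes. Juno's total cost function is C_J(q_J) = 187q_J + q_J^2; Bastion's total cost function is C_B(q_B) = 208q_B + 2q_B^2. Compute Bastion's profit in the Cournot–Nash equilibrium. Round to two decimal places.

Juno's profit: π_J = (470 - Q)q_J - (187q_J + q_J²). Setting ∂π_J/∂q_J = 0: 283 - 4q_J - (q_B) = 0.
Bastion's first-order condition: 262 - 6q_B - (q_J) = 0.
Rearranging gives the reaction functions q_J = (283 - q_B)/4 and q_B = (262 - q_J)/6.
Solving the pair: q_J = 1436/23, q_B = 765/23.
Price P = 470 - 95.6957 = 374.3043.
Bastion's profit: 374.3043·(765/23) - 208·(765/23) - 2(765/23)² = 3318.8563.

3318.86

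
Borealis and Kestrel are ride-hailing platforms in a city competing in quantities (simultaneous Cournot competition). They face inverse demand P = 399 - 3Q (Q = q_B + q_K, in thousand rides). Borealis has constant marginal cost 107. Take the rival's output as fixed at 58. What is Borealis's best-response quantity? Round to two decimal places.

19.67

With the rival's output fixed at 58, Borealis's profit is π_B = (399 - 3·58 - 3q_B)q_B - (107q_B) = (225 - 3q_B)q_B - (107q_B).
∂π_B/∂q_B = 118 - 6q_B = 0, so q_B = 59/3.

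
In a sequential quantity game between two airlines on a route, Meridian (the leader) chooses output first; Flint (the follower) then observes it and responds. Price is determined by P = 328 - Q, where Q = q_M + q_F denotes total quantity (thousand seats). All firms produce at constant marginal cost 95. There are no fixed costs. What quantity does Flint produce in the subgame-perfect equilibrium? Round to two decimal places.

58.25

The follower Flint best-responds to any q_M: π_F = (328 - Q)q_F - 95q_F.
Follower FOC: 233 - q_M - 2q_F = 0, so q_F(q_M) = (233 - q_M)/2.
The leader anticipates this reaction. Substituting into P = 328 - Q gives P = 423/2 - (1/2)q_M, so π_M = (423/2 - (1/2)q_M)q_M - 95q_M.
The leader's first-order condition 233/2 - q_M = 0 yields q_M = 233/2.
Then q_F = (233 - 233/2)/2 = 233/4.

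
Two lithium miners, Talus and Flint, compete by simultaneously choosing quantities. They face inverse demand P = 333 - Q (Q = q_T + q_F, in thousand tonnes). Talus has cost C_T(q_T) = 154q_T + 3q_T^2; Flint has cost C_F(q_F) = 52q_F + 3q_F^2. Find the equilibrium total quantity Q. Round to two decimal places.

Talus's profit: π_T = (333 - Q)q_T - (154q_T + 3q_T²). Setting ∂π_T/∂q_T = 0: 179 - 8q_T - (q_F) = 0.
Flint's profit: π_F = (333 - Q)q_F - (52q_F + 3q_F²). Setting ∂π_F/∂q_F = 0: 281 - 8q_F - (q_T) = 0.
So q_T = (179 - q_F)/8 and q_F = (281 - q_T)/8.
Solving the pair: q_T = 1151/63, q_F = 32.8413.
Total output Q = 1151/63 + 32.8413 = 460/9.

51.11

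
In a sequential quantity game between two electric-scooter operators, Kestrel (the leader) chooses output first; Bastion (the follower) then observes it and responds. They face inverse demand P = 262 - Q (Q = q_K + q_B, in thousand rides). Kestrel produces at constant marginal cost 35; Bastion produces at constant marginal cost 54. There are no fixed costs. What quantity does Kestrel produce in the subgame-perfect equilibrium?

Solve by backward induction. Given q_K, the follower Bastion maximises π_B = (262 - q_K - q_B)q_B - 54q_B.
∂π_B/∂q_B = 208 - q_K - 2q_B = 0 gives the reaction function q_B = (208 - q_K)/2.
The leader anticipates this reaction. Substituting into P = 262 - Q gives P = 158 - (1/2)q_K, so π_K = (158 - (1/2)q_K)q_K - 35q_K.
Leader FOC: 123 - q_K = 0, so q_K = 123.
Then q_B = (208 - 123)/2 = 85/2.

123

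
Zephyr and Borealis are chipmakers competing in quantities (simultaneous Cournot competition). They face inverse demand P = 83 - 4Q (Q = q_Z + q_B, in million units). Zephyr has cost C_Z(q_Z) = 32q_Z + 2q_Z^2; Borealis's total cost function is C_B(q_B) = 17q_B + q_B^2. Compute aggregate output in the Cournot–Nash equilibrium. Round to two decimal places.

8.02

Zephyr's profit: π_Z = (83 - 4Q)q_Z - (32q_Z + 2q_Z²). Setting ∂π_Z/∂q_Z = 0: 51 - 12q_Z - 4(q_B) = 0.
Borealis's first-order condition: 66 - 10q_B - 4(q_Z) = 0.
So q_Z = (51 - 4q_B)/12 and q_B = (66 - 4q_Z)/10.
Substituting one into the other gives q_Z = 123/52 and q_B = 147/26.
Total output Q = 123/52 + 147/26 = 417/52.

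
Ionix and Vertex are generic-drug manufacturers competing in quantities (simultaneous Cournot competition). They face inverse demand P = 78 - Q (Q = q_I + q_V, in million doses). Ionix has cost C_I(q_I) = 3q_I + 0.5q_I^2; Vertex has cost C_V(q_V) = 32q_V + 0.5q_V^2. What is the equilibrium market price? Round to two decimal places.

Ionix's profit: π_I = (78 - Q)q_I - (3q_I + (1/2)q_I²). Setting ∂π_I/∂q_I = 0: 75 - 3q_I - (q_V) = 0.
Vertex's first-order condition: 46 - 3q_V - (q_I) = 0.
Rearranging gives the reaction functions q_I = (75 - q_V)/3 and q_V = (46 - q_I)/3.
Substituting one into the other gives q_I = 179/8 and q_V = 63/8.
Total output Q = 121/4, so price P = 78 - 121/4 = 191/4.

47.75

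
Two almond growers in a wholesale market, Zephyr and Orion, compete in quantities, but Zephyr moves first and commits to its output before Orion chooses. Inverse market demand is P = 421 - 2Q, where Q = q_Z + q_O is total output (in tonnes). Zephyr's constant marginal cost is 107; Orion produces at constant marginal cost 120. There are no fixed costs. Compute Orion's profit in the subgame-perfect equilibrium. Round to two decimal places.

The follower Orion best-responds to any q_Z: π_O = (421 - 2Q)q_O - 120q_O.
Setting the follower's marginal profit to zero, 301 - 2q_Z - 4q_O = 0, i.e. q_O = (301 - 2q_Z)/4.
Zephyr substitutes q_O(q_Z) into its own profit: π_Z = q_Z(421 - 2q_Z - (301 - 2q_Z)/2) - 107q_Z = (541/2 - q_Z)q_Z - 107q_Z.
The leader's first-order condition 327/2 - 2q_Z = 0 yields q_Z = 327/4.
Then q_O = (301 - 2·(327/4))/4 = 275/8.
Price P = 421 - 2·(929/8) = 755/4.
Orion's profit: (755/4 - 120)·(275/8) = 2363.2813.

2363.28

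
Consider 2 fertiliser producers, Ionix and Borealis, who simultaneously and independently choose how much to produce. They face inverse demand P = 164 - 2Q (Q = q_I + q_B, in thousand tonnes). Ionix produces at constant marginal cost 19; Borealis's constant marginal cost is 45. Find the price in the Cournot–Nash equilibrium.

Ionix's profit: π_I = (164 - 2Q)q_I - (19q_I). Setting ∂π_I/∂q_I = 0: 145 - 4q_I - 2(q_B) = 0.
Borealis's profit: π_B = (164 - 2Q)q_B - (45q_B). Setting ∂π_B/∂q_B = 0: 119 - 4q_B - 2(q_I) = 0.
Rearranging gives the reaction functions q_I = (145 - 2q_B)/4 and q_B = (119 - 2q_I)/4.
Substituting one into the other gives q_I = 57/2 and q_B = 31/2.
Total output Q = 44, so price P = 164 - 2·44 = 76.

76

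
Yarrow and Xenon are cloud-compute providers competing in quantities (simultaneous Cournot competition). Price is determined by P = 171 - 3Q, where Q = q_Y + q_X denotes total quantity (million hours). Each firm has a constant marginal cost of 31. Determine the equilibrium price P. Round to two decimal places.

A representative firm's profit is π_i = q_i(171 - 3Q) - 31q_i.
Setting ∂π_i/∂q_i = 0 with rivals' quantities fixed: 140 - 6q_i - 3q_j = 0.
With identical firms every q_j equals q_i, so q_j = q_i and 140 = 9q_i, giving q_i = 140/9.
Total output Q = 280/9, so price P = 171 - 3·(280/9) = 233/3.

77.67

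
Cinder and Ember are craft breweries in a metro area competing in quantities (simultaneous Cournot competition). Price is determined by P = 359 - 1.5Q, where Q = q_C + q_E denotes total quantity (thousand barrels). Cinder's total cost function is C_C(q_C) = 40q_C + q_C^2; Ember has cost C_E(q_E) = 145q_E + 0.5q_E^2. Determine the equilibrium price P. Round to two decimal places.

228.31

Cinder's profit: π_C = (359 - 1.5Q)q_C - (40q_C + q_C²). Setting ∂π_C/∂q_C = 0: 319 - 5q_C - (3/2)(q_E) = 0.
Ember's first-order condition: 214 - 4q_E - (3/2)(q_C) = 0.
Best responses: q_C = (319 - (3/2)q_E)/5, q_E = (214 - (3/2)q_C)/4.
Substituting one into the other gives q_C = 53.8028 and q_E = 33.3239.
Total output Q = 87.1268, so price P = 359 - (3/2)·87.1268 = 228.3099.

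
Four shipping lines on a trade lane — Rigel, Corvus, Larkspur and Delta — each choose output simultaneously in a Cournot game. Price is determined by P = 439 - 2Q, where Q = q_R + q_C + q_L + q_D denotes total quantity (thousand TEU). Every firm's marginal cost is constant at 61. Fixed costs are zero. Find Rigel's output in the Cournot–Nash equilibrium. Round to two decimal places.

37.80

A representative firm's profit is π_i = q_i(439 - 2Q) - 61q_i.
Setting ∂π_i/∂q_i = 0 with rivals' quantities fixed: 378 - 4q_i - 2·Σ_{j≠i} q_j = 0.
With identical firms every q_j equals q_i, so Σ_{j≠i} q_j = 3q_i and 378 = 10q_i, giving q_i = 189/5.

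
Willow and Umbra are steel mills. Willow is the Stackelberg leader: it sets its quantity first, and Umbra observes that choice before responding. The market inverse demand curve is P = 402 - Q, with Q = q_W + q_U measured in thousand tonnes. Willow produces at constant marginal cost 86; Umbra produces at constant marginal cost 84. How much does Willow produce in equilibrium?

157

The follower Umbra best-responds to any q_W: π_U = (402 - Q)q_U - 84q_U.
Setting the follower's marginal profit to zero, 318 - q_W - 2q_U = 0, i.e. q_U = (318 - q_W)/2.
The leader anticipates this reaction. Substituting into P = 402 - Q gives P = 243 - (1/2)q_W, so π_W = (243 - (1/2)q_W)q_W - 86q_W.
Maximising: ∂π_W/∂q_W = 157 - q_W = 0, giving q_W = 157.
Then q_U = (318 - 157)/2 = 161/2.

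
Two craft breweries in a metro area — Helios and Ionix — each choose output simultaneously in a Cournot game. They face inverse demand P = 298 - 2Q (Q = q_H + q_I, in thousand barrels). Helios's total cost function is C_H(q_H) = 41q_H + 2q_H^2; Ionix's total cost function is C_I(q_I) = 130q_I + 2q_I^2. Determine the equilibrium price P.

213

Helios's profit: π_H = (298 - 2Q)q_H - (41q_H + 2q_H²). Setting ∂π_H/∂q_H = 0: 257 - 8q_H - 2(q_I) = 0.
Ionix's first-order condition: 168 - 8q_I - 2(q_H) = 0.
So q_H = (257 - 2q_I)/8 and q_I = (168 - 2q_H)/8.
Solving the pair: q_H = 86/3, q_I = 83/6.
Total output Q = 85/2, so price P = 298 - 2·(85/2) = 213.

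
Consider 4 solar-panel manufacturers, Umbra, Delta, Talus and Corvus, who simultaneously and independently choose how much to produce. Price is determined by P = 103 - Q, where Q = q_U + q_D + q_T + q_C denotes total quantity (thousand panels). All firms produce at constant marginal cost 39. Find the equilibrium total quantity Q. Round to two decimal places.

51.20

A representative firm's profit is π_i = q_i(103 - Q) - 39q_i.
First-order condition (treating rivals' output as given): 64 - 2q_i - Σ_{j≠i} q_j = 0.
With identical firms every q_j equals q_i, so Σ_{j≠i} q_j = 3q_i and 64 = 5q_i, giving q_i = 64/5.
Total output Q = 64/5 + 64/5 + 64/5 + 64/5 = 256/5.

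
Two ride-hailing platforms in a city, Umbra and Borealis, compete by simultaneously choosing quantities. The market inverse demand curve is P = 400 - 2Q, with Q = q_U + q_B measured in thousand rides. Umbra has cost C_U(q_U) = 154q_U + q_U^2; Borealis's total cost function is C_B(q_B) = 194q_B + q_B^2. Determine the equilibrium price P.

287

Umbra's profit: π_U = (400 - 2Q)q_U - (154q_U + q_U²). Setting ∂π_U/∂q_U = 0: 246 - 6q_U - 2(q_B) = 0.
Borealis's profit: π_B = (400 - 2Q)q_B - (194q_B + q_B²). Setting ∂π_B/∂q_B = 0: 206 - 6q_B - 2(q_U) = 0.
So q_U = (246 - 2q_B)/6 and q_B = (206 - 2q_U)/6.
Solving the pair: q_U = 133/4, q_B = 93/4.
Total output Q = 113/2, so price P = 400 - 2·(113/2) = 287.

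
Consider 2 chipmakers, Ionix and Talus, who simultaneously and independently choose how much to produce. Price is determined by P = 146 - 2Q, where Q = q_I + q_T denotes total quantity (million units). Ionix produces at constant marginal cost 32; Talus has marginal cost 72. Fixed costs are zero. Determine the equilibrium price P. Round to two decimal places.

83.33

Ionix's profit: π_I = (146 - 2Q)q_I - (32q_I). Setting ∂π_I/∂q_I = 0: 114 - 4q_I - 2(q_T) = 0.
Talus's first-order condition: 74 - 4q_T - 2(q_I) = 0.
Best responses: q_I = (114 - 2q_T)/4, q_T = (74 - 2q_I)/4.
Solving the pair: q_I = 77/3, q_T = 17/3.
Total output Q = 94/3, so price P = 146 - 2·(94/3) = 250/3.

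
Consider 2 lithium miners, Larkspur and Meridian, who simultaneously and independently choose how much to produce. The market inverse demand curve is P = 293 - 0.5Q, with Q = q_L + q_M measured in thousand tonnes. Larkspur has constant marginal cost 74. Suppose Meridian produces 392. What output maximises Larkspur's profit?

23

With the rival's output fixed at 392, Larkspur's profit is π_L = (293 - (1/2)·392 - (1/2)q_L)q_L - (74q_L) = (97 - (1/2)q_L)q_L - (74q_L).
∂π_L/∂q_L = 23 - q_L = 0, so q_L = 23.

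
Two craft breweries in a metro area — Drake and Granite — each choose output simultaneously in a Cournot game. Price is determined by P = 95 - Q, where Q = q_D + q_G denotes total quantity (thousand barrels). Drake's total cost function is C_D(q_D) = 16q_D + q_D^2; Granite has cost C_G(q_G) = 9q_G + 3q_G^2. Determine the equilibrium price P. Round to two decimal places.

68.84

Drake's profit: π_D = (95 - Q)q_D - (16q_D + q_D²). Setting ∂π_D/∂q_D = 0: 79 - 4q_D - (q_G) = 0.
Granite's profit: π_G = (95 - Q)q_G - (9q_G + 3q_G²). Setting ∂π_G/∂q_G = 0: 86 - 8q_G - (q_D) = 0.
Best responses: q_D = (79 - q_G)/4, q_G = (86 - q_D)/8.
Solving the pair: q_D = 546/31, q_G = 265/31.
Total output Q = 811/31, so price P = 95 - 811/31 = 68.8387.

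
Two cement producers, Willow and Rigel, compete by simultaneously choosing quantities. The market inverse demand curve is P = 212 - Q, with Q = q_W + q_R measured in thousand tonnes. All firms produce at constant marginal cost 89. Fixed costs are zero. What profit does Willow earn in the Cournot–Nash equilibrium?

1681

A representative firm's profit is π_i = q_i(212 - Q) - 89q_i.
Setting ∂π_i/∂q_i = 0 with rivals' quantities fixed: 123 - 2q_i - q_j = 0.
With identical firms every q_j equals q_i, so q_j = q_i and 123 = 3q_i, giving q_i = 41.
Price P = 212 - 82 = 130.
Willow's profit: (130 - 89)·41 = 1681.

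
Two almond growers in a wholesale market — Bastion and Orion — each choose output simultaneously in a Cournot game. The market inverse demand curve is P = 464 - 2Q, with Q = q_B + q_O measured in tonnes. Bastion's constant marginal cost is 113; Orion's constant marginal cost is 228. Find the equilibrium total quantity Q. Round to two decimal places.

97.83

Bastion's profit: π_B = (464 - 2Q)q_B - (113q_B). Setting ∂π_B/∂q_B = 0: 351 - 4q_B - 2(q_O) = 0.
Orion's first-order condition: 236 - 4q_O - 2(q_B) = 0.
So q_B = (351 - 2q_O)/4 and q_O = (236 - 2q_B)/4.
Substituting one into the other gives q_B = 233/3 and q_O = 121/6.
Total output Q = 233/3 + 121/6 = 587/6.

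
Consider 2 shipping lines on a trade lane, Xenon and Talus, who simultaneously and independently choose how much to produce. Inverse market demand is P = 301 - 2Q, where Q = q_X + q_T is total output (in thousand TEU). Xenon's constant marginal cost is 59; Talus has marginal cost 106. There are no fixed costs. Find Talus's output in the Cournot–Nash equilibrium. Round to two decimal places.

Xenon's profit: π_X = (301 - 2Q)q_X - (59q_X). Setting ∂π_X/∂q_X = 0: 242 - 4q_X - 2(q_T) = 0.
Talus's first-order condition: 195 - 4q_T - 2(q_X) = 0.
So q_X = (242 - 2q_T)/4 and q_T = (195 - 2q_X)/4.
Substituting one into the other gives q_X = 289/6 and q_T = 74/3.

24.67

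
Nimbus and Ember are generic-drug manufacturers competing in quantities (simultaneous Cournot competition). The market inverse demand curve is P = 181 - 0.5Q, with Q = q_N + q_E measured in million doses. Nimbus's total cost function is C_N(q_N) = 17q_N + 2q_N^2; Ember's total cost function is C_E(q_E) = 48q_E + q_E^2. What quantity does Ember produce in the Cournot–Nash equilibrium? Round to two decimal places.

Nimbus's profit: π_N = (181 - 0.5Q)q_N - (17q_N + 2q_N²). Setting ∂π_N/∂q_N = 0: 164 - 5q_N - (1/2)(q_E) = 0.
Ember's first-order condition: 133 - 3q_E - (1/2)(q_N) = 0.
Rearranging gives the reaction functions q_N = (164 - (1/2)q_E)/5 and q_E = (133 - (1/2)q_N)/3.
Solving the pair: q_N = 1702/59, q_E = 39.5254.

39.53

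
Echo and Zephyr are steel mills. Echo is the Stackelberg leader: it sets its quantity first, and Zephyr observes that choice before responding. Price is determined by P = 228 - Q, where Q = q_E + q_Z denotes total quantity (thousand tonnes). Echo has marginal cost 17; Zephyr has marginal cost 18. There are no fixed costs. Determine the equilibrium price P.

70

Solve by backward induction. Given q_E, the follower Zephyr maximises π_Z = (228 - q_E - q_Z)q_Z - 18q_Z.
Follower FOC: 210 - q_E - 2q_Z = 0, so q_Z(q_E) = (210 - q_E)/2.
The leader anticipates this reaction. Substituting into P = 228 - Q gives P = 123 - (1/2)q_E, so π_E = (123 - (1/2)q_E)q_E - 17q_E.
The leader's first-order condition 106 - q_E = 0 yields q_E = 106.
Then q_Z = (210 - 106)/2 = 52.
Total output Q = 158, so price P = 228 - 158 = 70.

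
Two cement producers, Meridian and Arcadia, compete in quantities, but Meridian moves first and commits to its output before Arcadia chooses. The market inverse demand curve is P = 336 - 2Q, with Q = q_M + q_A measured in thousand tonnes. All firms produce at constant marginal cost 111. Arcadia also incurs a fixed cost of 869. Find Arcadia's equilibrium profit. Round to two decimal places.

The follower Arcadia best-responds to any q_M: π_A = (336 - 2Q)q_A - 111q_A.
Follower FOC: 225 - 2q_M - 4q_A = 0, so q_A(q_M) = (225 - 2q_M)/4.
The leader anticipates this reaction. Substituting into P = 336 - 2Q gives P = 447/2 - q_M, so π_M = (447/2 - q_M)q_M - 111q_M.
Leader FOC: 225/2 - 2q_M = 0, so q_M = 225/4.
Then q_A = (225 - 2·(225/4))/4 = 225/8.
Price P = 336 - 2·(675/8) = 669/4.
Arcadia's profit: (669/4 - 111)·(225/8) - 869 = 713.0313.

713.03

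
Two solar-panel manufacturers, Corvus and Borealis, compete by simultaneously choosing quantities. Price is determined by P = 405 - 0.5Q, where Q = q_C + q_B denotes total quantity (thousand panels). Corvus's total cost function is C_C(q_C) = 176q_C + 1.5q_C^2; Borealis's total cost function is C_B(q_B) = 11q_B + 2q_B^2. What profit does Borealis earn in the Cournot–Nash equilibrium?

13690

Corvus's profit: π_C = (405 - 0.5Q)q_C - (176q_C + (3/2)q_C²). Setting ∂π_C/∂q_C = 0: 229 - 4q_C - (1/2)(q_B) = 0.
Borealis's profit: π_B = (405 - 0.5Q)q_B - (11q_B + 2q_B²). Setting ∂π_B/∂q_B = 0: 394 - 5q_B - (1/2)(q_C) = 0.
Best responses: q_C = (229 - (1/2)q_B)/4, q_B = (394 - (1/2)q_C)/5.
Substituting one into the other gives q_C = 48 and q_B = 74.
Price P = 405 - (1/2)·122 = 344.
Borealis's profit: 344·74 - 11·74 - 2·74² = 13690.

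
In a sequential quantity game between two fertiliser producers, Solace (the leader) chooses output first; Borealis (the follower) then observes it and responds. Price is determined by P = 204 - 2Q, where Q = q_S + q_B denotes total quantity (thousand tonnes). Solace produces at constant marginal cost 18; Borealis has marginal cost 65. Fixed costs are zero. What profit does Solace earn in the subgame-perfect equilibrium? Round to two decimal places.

Solve by backward induction. Given q_S, the follower Borealis maximises π_B = (204 - 2q_S - 2q_B)q_B - 65q_B.
Follower FOC: 139 - 2q_S - 4q_B = 0, so q_B(q_S) = (139 - 2q_S)/4.
The leader anticipates this reaction. Substituting into P = 204 - 2Q gives P = 269/2 - q_S, so π_S = (269/2 - q_S)q_S - 18q_S.
Maximising: ∂π_S/∂q_S = 233/2 - 2q_S = 0, giving q_S = 233/4.
Then q_B = (139 - 2·(233/4))/4 = 45/8.
Price P = 204 - 2·(511/8) = 305/4.
Solace's profit: (305/4 - 18)·(233/4) = 3393.0625.

3393.06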